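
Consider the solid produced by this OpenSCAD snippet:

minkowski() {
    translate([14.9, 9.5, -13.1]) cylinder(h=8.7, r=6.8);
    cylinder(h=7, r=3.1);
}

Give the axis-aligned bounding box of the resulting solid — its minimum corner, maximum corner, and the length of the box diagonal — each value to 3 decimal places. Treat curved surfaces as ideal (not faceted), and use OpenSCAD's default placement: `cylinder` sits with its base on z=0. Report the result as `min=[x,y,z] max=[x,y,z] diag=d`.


A = translate([14.9, 9.5, -13.1]) cylinder(h=8.7, r=6.8) → bbox [8.1,2.7,-13.1] .. [21.7,16.3,-4.4]
B = cylinder(h=7, r=3.1) → bbox [-3.1,-3.1,0] .. [3.1,3.1,7]
lo = A.lo+B.lo = [8.1-3.1, 2.7-3.1, -13.1+0] = [5.000,-0.400,-13.100]
hi = A.hi+B.hi = [21.7+3.1, 16.3+3.1, -4.4+7] = [24.800,19.400,2.600]
diag = √(19.8²+19.8²+15.7²) = √1030.57 = 32.102

min=[5.000,-0.400,-13.100] max=[24.800,19.400,2.600] diag=32.102


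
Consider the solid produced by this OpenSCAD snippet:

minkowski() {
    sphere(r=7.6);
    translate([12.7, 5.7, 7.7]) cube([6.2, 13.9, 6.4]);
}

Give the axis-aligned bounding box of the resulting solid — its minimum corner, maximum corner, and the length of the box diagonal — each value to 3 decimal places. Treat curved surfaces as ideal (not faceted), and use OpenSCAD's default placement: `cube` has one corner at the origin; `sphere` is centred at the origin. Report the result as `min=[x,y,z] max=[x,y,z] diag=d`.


A = translate([12.7, 5.7, 7.7]) cube([6.2, 13.9, 6.4]) → bbox [12.7,5.7,7.7] .. [18.9,19.6,14.1]
B = sphere(r=7.6) → bbox [-7.6,-7.6,-7.6] .. [7.6,7.6,7.6]
lo = A.lo+B.lo = [12.7-7.6, 5.7-7.6, 7.7-7.6] = [5.100,-1.900,0.100]
hi = A.hi+B.hi = [18.9+7.6, 19.6+7.6, 14.1+7.6] = [26.500,27.200,21.700]
diag = √(21.4²+29.1²+21.6²) = √1771.33 = 42.087

min=[5.100,-1.900,0.100] max=[26.500,27.200,21.700] diag=42.087


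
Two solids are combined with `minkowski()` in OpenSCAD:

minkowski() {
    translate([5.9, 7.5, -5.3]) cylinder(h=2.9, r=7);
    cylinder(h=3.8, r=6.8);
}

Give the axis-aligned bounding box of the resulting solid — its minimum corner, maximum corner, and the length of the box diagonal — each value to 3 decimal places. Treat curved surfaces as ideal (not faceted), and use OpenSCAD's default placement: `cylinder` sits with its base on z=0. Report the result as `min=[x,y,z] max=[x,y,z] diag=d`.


min=[-7.900,-6.300,-5.300] max=[19.700,21.300,1.400] diag=39.603

A = translate([5.9, 7.5, -5.3]) cylinder(h=2.9, r=7) → bbox [-1.1,0.5,-5.3] .. [12.9,14.5,-2.4]
B = cylinder(h=3.8, r=6.8) → bbox [-6.8,-6.8,0] .. [6.8,6.8,3.8]
lo = A.lo+B.lo = [-1.1-6.8, 0.5-6.8, -5.3+0] = [-7.900,-6.300,-5.300]
hi = A.hi+B.hi = [12.9+6.8, 14.5+6.8, -2.4+3.8] = [19.700,21.300,1.400]
diag = √(27.6²+27.6²+6.7²) = √1568.41 = 39.603


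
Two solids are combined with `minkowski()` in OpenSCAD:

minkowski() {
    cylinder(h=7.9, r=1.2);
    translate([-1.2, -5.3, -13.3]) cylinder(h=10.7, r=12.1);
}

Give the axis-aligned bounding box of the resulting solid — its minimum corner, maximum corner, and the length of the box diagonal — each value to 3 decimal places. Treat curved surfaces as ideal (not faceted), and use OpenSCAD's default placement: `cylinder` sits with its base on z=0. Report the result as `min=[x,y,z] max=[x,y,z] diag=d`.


A = translate([-1.2, -5.3, -13.3]) cylinder(h=10.7, r=12.1) → bbox [-13.3,-17.4,-13.3] .. [10.9,6.8,-2.6]
B = cylinder(h=7.9, r=1.2) → bbox [-1.2,-1.2,0] .. [1.2,1.2,7.9]
lo = A.lo+B.lo = [-13.3-1.2, -17.4-1.2, -13.3+0] = [-14.500,-18.600,-13.300]
hi = A.hi+B.hi = [10.9+1.2, 6.8+1.2, -2.6+7.9] = [12.100,8.000,5.300]
diag = √(26.6²+26.6²+18.6²) = √1761.08 = 41.965

min=[-14.500,-18.600,-13.300] max=[12.100,8.000,5.300] diag=41.965


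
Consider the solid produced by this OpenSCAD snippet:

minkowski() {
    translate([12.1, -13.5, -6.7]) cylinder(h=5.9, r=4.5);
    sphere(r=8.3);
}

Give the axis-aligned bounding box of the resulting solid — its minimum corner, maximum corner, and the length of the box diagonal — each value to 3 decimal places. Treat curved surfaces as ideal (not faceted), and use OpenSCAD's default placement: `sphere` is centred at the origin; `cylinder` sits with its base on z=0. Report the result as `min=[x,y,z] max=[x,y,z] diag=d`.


A = translate([12.1, -13.5, -6.7]) cylinder(h=5.9, r=4.5) → bbox [7.6,-18,-6.7] .. [16.6,-9,-0.8]
B = sphere(r=8.3) → bbox [-8.3,-8.3,-8.3] .. [8.3,8.3,8.3]
lo = A.lo+B.lo = [7.6-8.3, -18-8.3, -6.7-8.3] = [-0.700,-26.300,-15.000]
hi = A.hi+B.hi = [16.6+8.3, -9+8.3, -0.8+8.3] = [24.900,-0.700,7.500]
diag = √(25.6²+25.6²+22.5²) = √1816.97 = 42.626

min=[-0.700,-26.300,-15.000] max=[24.900,-0.700,7.500] diag=42.626


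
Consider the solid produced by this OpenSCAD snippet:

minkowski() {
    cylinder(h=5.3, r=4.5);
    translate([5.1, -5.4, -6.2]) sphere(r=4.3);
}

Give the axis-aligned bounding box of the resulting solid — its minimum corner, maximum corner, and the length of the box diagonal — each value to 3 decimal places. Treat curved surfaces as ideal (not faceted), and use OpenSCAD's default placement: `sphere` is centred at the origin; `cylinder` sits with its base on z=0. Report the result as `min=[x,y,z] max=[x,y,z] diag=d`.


A = translate([5.1, -5.4, -6.2]) sphere(r=4.3) → bbox [0.8,-9.7,-10.5] .. [9.4,-1.1,-1.9]
B = cylinder(h=5.3, r=4.5) → bbox [-4.5,-4.5,0] .. [4.5,4.5,5.3]
lo = A.lo+B.lo = [0.8-4.5, -9.7-4.5, -10.5+0] = [-3.700,-14.200,-10.500]
hi = A.hi+B.hi = [9.4+4.5, -1.1+4.5, -1.9+5.3] = [13.900,3.400,3.400]
diag = √(17.6²+17.6²+13.9²) = √812.73 = 28.508

min=[-3.700,-14.200,-10.500] max=[13.900,3.400,3.400] diag=28.508


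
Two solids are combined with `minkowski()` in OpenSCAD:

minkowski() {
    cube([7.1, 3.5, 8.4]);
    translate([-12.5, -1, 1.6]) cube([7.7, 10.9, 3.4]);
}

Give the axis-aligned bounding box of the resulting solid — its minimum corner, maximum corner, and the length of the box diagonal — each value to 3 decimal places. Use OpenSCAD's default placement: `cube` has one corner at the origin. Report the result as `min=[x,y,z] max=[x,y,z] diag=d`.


A = translate([-12.5, -1, 1.6]) cube([7.7, 10.9, 3.4]) → bbox [-12.5,-1,1.6] .. [-4.8,9.9,5]
B = cube([7.1, 3.5, 8.4]) → bbox [0,0,0] .. [7.1,3.5,8.4]
lo = A.lo+B.lo = [-12.5+0, -1+0, 1.6+0] = [-12.500,-1.000,1.600]
hi = A.hi+B.hi = [-4.8+7.1, 9.9+3.5, 5+8.4] = [2.300,13.400,13.400]
diag = √(14.8²+14.4²+11.8²) = √565.64 = 23.783

min=[-12.500,-1.000,1.600] max=[2.300,13.400,13.400] diag=23.783


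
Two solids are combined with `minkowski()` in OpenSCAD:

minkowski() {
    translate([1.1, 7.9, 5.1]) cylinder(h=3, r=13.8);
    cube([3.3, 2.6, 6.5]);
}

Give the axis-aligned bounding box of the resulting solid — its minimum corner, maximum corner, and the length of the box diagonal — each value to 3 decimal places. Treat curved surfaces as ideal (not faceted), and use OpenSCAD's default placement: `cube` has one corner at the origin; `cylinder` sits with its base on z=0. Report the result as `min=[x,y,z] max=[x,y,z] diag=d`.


A = translate([1.1, 7.9, 5.1]) cylinder(h=3, r=13.8) → bbox [-12.7,-5.9,5.1] .. [14.9,21.7,8.1]
B = cube([3.3, 2.6, 6.5]) → bbox [0,0,0] .. [3.3,2.6,6.5]
lo = A.lo+B.lo = [-12.7+0, -5.9+0, 5.1+0] = [-12.700,-5.900,5.100]
hi = A.hi+B.hi = [14.9+3.3, 21.7+2.6, 8.1+6.5] = [18.200,24.300,14.600]
diag = √(30.9²+30.2²+9.5²) = √1957.1 = 44.239

min=[-12.700,-5.900,5.100] max=[18.200,24.300,14.600] diag=44.239


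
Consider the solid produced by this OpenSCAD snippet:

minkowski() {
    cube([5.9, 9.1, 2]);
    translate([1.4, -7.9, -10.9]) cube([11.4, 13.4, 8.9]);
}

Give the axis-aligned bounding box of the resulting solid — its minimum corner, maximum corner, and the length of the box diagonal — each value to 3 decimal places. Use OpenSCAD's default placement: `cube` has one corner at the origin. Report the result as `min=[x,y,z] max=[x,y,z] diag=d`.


A = translate([1.4, -7.9, -10.9]) cube([11.4, 13.4, 8.9]) → bbox [1.4,-7.9,-10.9] .. [12.8,5.5,-2]
B = cube([5.9, 9.1, 2]) → bbox [0,0,0] .. [5.9,9.1,2]
lo = A.lo+B.lo = [1.4+0, -7.9+0, -10.9+0] = [1.400,-7.900,-10.900]
hi = A.hi+B.hi = [12.8+5.9, 5.5+9.1, -2+2] = [18.700,14.600,0.000]
diag = √(17.3²+22.5²+10.9²) = √924.35 = 30.403

min=[1.400,-7.900,-10.900] max=[18.700,14.600,0.000] diag=30.403


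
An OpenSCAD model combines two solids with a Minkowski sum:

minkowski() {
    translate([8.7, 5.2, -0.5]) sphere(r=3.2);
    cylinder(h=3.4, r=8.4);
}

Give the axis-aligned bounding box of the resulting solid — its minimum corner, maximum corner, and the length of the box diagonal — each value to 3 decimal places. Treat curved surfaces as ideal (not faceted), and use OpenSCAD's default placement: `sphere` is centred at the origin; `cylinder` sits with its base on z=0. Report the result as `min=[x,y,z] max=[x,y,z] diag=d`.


min=[-2.900,-6.400,-3.700] max=[20.300,16.800,6.100] diag=34.242

A = translate([8.7, 5.2, -0.5]) sphere(r=3.2) → bbox [5.5,2,-3.7] .. [11.9,8.4,2.7]
B = cylinder(h=3.4, r=8.4) → bbox [-8.4,-8.4,0] .. [8.4,8.4,3.4]
lo = A.lo+B.lo = [5.5-8.4, 2-8.4, -3.7+0] = [-2.900,-6.400,-3.700]
hi = A.hi+B.hi = [11.9+8.4, 8.4+8.4, 2.7+3.4] = [20.300,16.800,6.100]
diag = √(23.2²+23.2²+9.8²) = √1172.52 = 34.242


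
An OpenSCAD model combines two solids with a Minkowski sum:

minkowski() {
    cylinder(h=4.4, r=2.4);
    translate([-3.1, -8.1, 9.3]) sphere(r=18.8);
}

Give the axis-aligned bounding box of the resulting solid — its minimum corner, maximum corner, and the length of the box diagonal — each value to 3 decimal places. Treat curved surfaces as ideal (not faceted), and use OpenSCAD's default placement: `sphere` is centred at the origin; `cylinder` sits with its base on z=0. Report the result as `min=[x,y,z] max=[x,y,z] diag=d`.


A = translate([-3.1, -8.1, 9.3]) sphere(r=18.8) → bbox [-21.9,-26.9,-9.5] .. [15.7,10.7,28.1]
B = cylinder(h=4.4, r=2.4) → bbox [-2.4,-2.4,0] .. [2.4,2.4,4.4]
lo = A.lo+B.lo = [-21.9-2.4, -26.9-2.4, -9.5+0] = [-24.300,-29.300,-9.500]
hi = A.hi+B.hi = [15.7+2.4, 10.7+2.4, 28.1+4.4] = [18.100,13.100,32.500]
diag = √(42.4²+42.4²+42²) = √5359.52 = 73.209

min=[-24.300,-29.300,-9.500] max=[18.100,13.100,32.500] diag=73.209


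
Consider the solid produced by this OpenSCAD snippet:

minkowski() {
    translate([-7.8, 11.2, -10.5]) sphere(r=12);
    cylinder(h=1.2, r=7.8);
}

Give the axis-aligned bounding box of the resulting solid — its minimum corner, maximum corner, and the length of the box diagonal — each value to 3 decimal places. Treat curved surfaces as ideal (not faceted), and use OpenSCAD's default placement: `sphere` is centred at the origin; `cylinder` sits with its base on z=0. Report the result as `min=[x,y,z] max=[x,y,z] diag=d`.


min=[-27.600,-8.600,-22.500] max=[12.000,31.000,2.700] diag=61.411

A = translate([-7.8, 11.2, -10.5]) sphere(r=12) → bbox [-19.8,-0.8,-22.5] .. [4.2,23.2,1.5]
B = cylinder(h=1.2, r=7.8) → bbox [-7.8,-7.8,0] .. [7.8,7.8,1.2]
lo = A.lo+B.lo = [-19.8-7.8, -0.8-7.8, -22.5+0] = [-27.600,-8.600,-22.500]
hi = A.hi+B.hi = [4.2+7.8, 23.2+7.8, 1.5+1.2] = [12.000,31.000,2.700]
diag = √(39.6²+39.6²+25.2²) = √3771.36 = 61.411


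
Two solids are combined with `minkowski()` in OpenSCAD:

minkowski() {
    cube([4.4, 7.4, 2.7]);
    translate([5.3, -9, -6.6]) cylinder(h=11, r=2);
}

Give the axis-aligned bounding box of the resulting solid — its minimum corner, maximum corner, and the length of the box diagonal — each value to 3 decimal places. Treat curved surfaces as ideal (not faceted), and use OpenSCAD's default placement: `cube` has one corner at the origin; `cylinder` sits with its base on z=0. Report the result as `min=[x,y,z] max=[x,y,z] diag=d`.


A = translate([5.3, -9, -6.6]) cylinder(h=11, r=2) → bbox [3.3,-11,-6.6] .. [7.3,-7,4.4]
B = cube([4.4, 7.4, 2.7]) → bbox [0,0,0] .. [4.4,7.4,2.7]
lo = A.lo+B.lo = [3.3+0, -11+0, -6.6+0] = [3.300,-11.000,-6.600]
hi = A.hi+B.hi = [7.3+4.4, -7+7.4, 4.4+2.7] = [11.700,0.400,7.100]
diag = √(8.4²+11.4²+13.7²) = √388.21 = 19.703

min=[3.300,-11.000,-6.600] max=[11.700,0.400,7.100] diag=19.703


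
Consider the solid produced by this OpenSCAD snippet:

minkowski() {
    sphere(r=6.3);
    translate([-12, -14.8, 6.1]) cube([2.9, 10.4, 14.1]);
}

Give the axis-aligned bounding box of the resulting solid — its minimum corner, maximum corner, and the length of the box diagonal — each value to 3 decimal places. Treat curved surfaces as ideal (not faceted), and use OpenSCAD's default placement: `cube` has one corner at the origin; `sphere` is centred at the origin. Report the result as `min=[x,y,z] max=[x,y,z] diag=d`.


A = translate([-12, -14.8, 6.1]) cube([2.9, 10.4, 14.1]) → bbox [-12,-14.8,6.1] .. [-9.1,-4.4,20.2]
B = sphere(r=6.3) → bbox [-6.3,-6.3,-6.3] .. [6.3,6.3,6.3]
lo = A.lo+B.lo = [-12-6.3, -14.8-6.3, 6.1-6.3] = [-18.300,-21.100,-0.200]
hi = A.hi+B.hi = [-9.1+6.3, -4.4+6.3, 20.2+6.3] = [-2.800,1.900,26.500]
diag = √(15.5²+23²+26.7²) = √1482.14 = 38.499

min=[-18.300,-21.100,-0.200] max=[-2.800,1.900,26.500] diag=38.499


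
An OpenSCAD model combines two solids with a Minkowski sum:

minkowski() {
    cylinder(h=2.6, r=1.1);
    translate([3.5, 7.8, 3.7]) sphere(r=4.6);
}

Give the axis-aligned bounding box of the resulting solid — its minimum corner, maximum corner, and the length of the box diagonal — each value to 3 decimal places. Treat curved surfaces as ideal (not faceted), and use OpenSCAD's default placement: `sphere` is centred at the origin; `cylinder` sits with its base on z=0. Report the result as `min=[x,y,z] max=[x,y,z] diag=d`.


min=[-2.200,2.100,-0.900] max=[9.200,13.500,10.900] diag=19.979

A = translate([3.5, 7.8, 3.7]) sphere(r=4.6) → bbox [-1.1,3.2,-0.9] .. [8.1,12.4,8.3]
B = cylinder(h=2.6, r=1.1) → bbox [-1.1,-1.1,0] .. [1.1,1.1,2.6]
lo = A.lo+B.lo = [-1.1-1.1, 3.2-1.1, -0.9+0] = [-2.200,2.100,-0.900]
hi = A.hi+B.hi = [8.1+1.1, 12.4+1.1, 8.3+2.6] = [9.200,13.500,10.900]
diag = √(11.4²+11.4²+11.8²) = √399.16 = 19.979


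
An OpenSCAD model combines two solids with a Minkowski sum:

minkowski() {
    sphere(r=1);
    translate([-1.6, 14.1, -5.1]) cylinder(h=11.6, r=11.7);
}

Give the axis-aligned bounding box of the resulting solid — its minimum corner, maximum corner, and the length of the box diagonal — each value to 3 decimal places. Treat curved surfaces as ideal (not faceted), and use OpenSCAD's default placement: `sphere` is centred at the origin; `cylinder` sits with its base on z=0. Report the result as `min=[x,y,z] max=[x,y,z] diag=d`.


A = translate([-1.6, 14.1, -5.1]) cylinder(h=11.6, r=11.7) → bbox [-13.3,2.4,-5.1] .. [10.1,25.8,6.5]
B = sphere(r=1) → bbox [-1,-1,-1] .. [1,1,1]
lo = A.lo+B.lo = [-13.3-1, 2.4-1, -5.1-1] = [-14.300,1.400,-6.100]
hi = A.hi+B.hi = [10.1+1, 25.8+1, 6.5+1] = [11.100,26.800,7.500]
diag = √(25.4²+25.4²+13.6²) = √1475.28 = 38.409

min=[-14.300,1.400,-6.100] max=[11.100,26.800,7.500] diag=38.409


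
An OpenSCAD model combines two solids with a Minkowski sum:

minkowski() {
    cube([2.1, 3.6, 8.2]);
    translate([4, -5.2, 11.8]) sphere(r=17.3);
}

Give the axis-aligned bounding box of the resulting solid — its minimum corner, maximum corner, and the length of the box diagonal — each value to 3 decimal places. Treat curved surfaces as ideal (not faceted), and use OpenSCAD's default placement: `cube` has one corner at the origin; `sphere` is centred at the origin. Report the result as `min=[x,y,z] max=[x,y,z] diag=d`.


A = translate([4, -5.2, 11.8]) sphere(r=17.3) → bbox [-13.3,-22.5,-5.5] .. [21.3,12.1,29.1]
B = cube([2.1, 3.6, 8.2]) → bbox [0,0,0] .. [2.1,3.6,8.2]
lo = A.lo+B.lo = [-13.3+0, -22.5+0, -5.5+0] = [-13.300,-22.500,-5.500]
hi = A.hi+B.hi = [21.3+2.1, 12.1+3.6, 29.1+8.2] = [23.400,15.700,37.300]
diag = √(36.7²+38.2²+42.8²) = √4637.97 = 68.103

min=[-13.300,-22.500,-5.500] max=[23.400,15.700,37.300] diag=68.103


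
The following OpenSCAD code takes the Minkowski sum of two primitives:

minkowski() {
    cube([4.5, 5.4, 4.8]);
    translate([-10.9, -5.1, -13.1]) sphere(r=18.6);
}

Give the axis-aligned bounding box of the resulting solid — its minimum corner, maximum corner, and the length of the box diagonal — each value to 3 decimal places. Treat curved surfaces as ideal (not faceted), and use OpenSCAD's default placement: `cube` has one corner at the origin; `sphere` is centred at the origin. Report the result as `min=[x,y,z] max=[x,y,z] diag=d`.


A = translate([-10.9, -5.1, -13.1]) sphere(r=18.6) → bbox [-29.5,-23.7,-31.7] .. [7.7,13.5,5.5]
B = cube([4.5, 5.4, 4.8]) → bbox [0,0,0] .. [4.5,5.4,4.8]
lo = A.lo+B.lo = [-29.5+0, -23.7+0, -31.7+0] = [-29.500,-23.700,-31.700]
hi = A.hi+B.hi = [7.7+4.5, 13.5+5.4, 5.5+4.8] = [12.200,18.900,10.300]
diag = √(41.7²+42.6²+42²) = √5317.65 = 72.922

min=[-29.500,-23.700,-31.700] max=[12.200,18.900,10.300] diag=72.922


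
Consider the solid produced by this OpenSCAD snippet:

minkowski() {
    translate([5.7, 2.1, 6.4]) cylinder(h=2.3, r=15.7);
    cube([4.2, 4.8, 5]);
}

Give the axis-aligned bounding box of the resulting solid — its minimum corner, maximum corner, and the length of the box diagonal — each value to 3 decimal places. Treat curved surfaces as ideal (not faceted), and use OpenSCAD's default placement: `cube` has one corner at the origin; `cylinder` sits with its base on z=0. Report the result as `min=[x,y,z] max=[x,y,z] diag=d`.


min=[-10.000,-13.600,6.400] max=[25.600,22.600,13.700] diag=51.294

A = translate([5.7, 2.1, 6.4]) cylinder(h=2.3, r=15.7) → bbox [-10,-13.6,6.4] .. [21.4,17.8,8.7]
B = cube([4.2, 4.8, 5]) → bbox [0,0,0] .. [4.2,4.8,5]
lo = A.lo+B.lo = [-10+0, -13.6+0, 6.4+0] = [-10.000,-13.600,6.400]
hi = A.hi+B.hi = [21.4+4.2, 17.8+4.8, 8.7+5] = [25.600,22.600,13.700]
diag = √(35.6²+36.2²+7.3²) = √2631.09 = 51.294


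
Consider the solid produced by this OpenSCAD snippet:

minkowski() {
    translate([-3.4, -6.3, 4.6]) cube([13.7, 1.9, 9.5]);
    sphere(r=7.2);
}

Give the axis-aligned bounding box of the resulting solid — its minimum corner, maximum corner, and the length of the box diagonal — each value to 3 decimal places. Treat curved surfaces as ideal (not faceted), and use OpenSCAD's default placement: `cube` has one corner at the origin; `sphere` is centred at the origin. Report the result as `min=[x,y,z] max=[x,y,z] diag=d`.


A = translate([-3.4, -6.3, 4.6]) cube([13.7, 1.9, 9.5]) → bbox [-3.4,-6.3,4.6] .. [10.3,-4.4,14.1]
B = sphere(r=7.2) → bbox [-7.2,-7.2,-7.2] .. [7.2,7.2,7.2]
lo = A.lo+B.lo = [-3.4-7.2, -6.3-7.2, 4.6-7.2] = [-10.600,-13.500,-2.600]
hi = A.hi+B.hi = [10.3+7.2, -4.4+7.2, 14.1+7.2] = [17.500,2.800,21.300]
diag = √(28.1²+16.3²+23.9²) = √1626.51 = 40.330

min=[-10.600,-13.500,-2.600] max=[17.500,2.800,21.300] diag=40.330


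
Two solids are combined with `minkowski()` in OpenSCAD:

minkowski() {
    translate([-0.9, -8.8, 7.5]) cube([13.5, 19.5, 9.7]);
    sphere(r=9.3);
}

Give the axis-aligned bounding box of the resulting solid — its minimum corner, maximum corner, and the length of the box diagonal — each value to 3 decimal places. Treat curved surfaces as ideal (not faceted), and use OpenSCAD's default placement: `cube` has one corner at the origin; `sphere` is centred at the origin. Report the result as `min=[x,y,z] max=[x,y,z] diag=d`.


A = translate([-0.9, -8.8, 7.5]) cube([13.5, 19.5, 9.7]) → bbox [-0.9,-8.8,7.5] .. [12.6,10.7,17.2]
B = sphere(r=9.3) → bbox [-9.3,-9.3,-9.3] .. [9.3,9.3,9.3]
lo = A.lo+B.lo = [-0.9-9.3, -8.8-9.3, 7.5-9.3] = [-10.200,-18.100,-1.800]
hi = A.hi+B.hi = [12.6+9.3, 10.7+9.3, 17.2+9.3] = [21.900,20.000,26.500]
diag = √(32.1²+38.1²+28.3²) = √3282.91 = 57.297

min=[-10.200,-18.100,-1.800] max=[21.900,20.000,26.500] diag=57.297


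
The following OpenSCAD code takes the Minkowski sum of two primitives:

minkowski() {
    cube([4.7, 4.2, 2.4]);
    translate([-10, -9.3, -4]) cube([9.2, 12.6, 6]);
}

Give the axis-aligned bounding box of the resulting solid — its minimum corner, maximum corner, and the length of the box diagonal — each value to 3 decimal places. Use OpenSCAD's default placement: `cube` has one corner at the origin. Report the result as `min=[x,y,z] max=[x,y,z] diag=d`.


A = translate([-10, -9.3, -4]) cube([9.2, 12.6, 6]) → bbox [-10,-9.3,-4] .. [-0.8,3.3,2]
B = cube([4.7, 4.2, 2.4]) → bbox [0,0,0] .. [4.7,4.2,2.4]
lo = A.lo+B.lo = [-10+0, -9.3+0, -4+0] = [-10.000,-9.300,-4.000]
hi = A.hi+B.hi = [-0.8+4.7, 3.3+4.2, 2+2.4] = [3.900,7.500,4.400]
diag = √(13.9²+16.8²+8.4²) = √546.01 = 23.367

min=[-10.000,-9.300,-4.000] max=[3.900,7.500,4.400] diag=23.367


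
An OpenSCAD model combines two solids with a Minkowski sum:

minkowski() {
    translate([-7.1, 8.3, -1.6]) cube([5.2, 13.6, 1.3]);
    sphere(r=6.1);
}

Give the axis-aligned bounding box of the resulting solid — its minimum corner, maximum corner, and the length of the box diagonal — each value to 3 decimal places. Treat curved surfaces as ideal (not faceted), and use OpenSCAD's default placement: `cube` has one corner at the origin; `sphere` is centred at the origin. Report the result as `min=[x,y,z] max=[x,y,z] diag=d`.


min=[-13.200,2.200,-7.700] max=[4.200,28.000,5.800] diag=33.921

A = translate([-7.1, 8.3, -1.6]) cube([5.2, 13.6, 1.3]) → bbox [-7.1,8.3,-1.6] .. [-1.9,21.9,-0.3]
B = sphere(r=6.1) → bbox [-6.1,-6.1,-6.1] .. [6.1,6.1,6.1]
lo = A.lo+B.lo = [-7.1-6.1, 8.3-6.1, -1.6-6.1] = [-13.200,2.200,-7.700]
hi = A.hi+B.hi = [-1.9+6.1, 21.9+6.1, -0.3+6.1] = [4.200,28.000,5.800]
diag = √(17.4²+25.8²+13.5²) = √1150.65 = 33.921


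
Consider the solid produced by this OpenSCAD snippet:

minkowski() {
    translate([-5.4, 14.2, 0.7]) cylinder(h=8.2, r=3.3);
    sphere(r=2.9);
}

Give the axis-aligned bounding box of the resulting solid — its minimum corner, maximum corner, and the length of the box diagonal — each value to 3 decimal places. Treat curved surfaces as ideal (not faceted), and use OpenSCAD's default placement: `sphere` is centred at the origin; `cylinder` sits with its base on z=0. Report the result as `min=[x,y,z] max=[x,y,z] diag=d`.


A = translate([-5.4, 14.2, 0.7]) cylinder(h=8.2, r=3.3) → bbox [-8.7,10.9,0.7] .. [-2.1,17.5,8.9]
B = sphere(r=2.9) → bbox [-2.9,-2.9,-2.9] .. [2.9,2.9,2.9]
lo = A.lo+B.lo = [-8.7-2.9, 10.9-2.9, 0.7-2.9] = [-11.600,8.000,-2.200]
hi = A.hi+B.hi = [-2.1+2.9, 17.5+2.9, 8.9+2.9] = [0.800,20.400,11.800]
diag = √(12.4²+12.4²+14²) = √503.52 = 22.439

min=[-11.600,8.000,-2.200] max=[0.800,20.400,11.800] diag=22.439


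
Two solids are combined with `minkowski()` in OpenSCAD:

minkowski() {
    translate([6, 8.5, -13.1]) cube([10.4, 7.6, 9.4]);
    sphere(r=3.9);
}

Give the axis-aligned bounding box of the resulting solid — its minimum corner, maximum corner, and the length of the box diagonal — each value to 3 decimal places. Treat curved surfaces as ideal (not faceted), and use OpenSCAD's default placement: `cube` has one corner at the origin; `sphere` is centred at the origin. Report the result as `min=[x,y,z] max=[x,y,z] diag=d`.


A = translate([6, 8.5, -13.1]) cube([10.4, 7.6, 9.4]) → bbox [6,8.5,-13.1] .. [16.4,16.1,-3.7]
B = sphere(r=3.9) → bbox [-3.9,-3.9,-3.9] .. [3.9,3.9,3.9]
lo = A.lo+B.lo = [6-3.9, 8.5-3.9, -13.1-3.9] = [2.100,4.600,-17.000]
hi = A.hi+B.hi = [16.4+3.9, 16.1+3.9, -3.7+3.9] = [20.300,20.000,0.200]
diag = √(18.2²+15.4²+17.2²) = √864.24 = 29.398

min=[2.100,4.600,-17.000] max=[20.300,20.000,0.200] diag=29.398


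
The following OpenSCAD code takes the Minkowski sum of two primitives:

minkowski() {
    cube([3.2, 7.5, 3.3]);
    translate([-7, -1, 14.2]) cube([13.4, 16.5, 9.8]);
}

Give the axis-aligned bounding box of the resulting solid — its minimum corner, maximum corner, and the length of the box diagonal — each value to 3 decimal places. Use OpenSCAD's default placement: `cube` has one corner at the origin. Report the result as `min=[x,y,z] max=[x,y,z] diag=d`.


A = translate([-7, -1, 14.2]) cube([13.4, 16.5, 9.8]) → bbox [-7,-1,14.2] .. [6.4,15.5,24]
B = cube([3.2, 7.5, 3.3]) → bbox [0,0,0] .. [3.2,7.5,3.3]
lo = A.lo+B.lo = [-7+0, -1+0, 14.2+0] = [-7.000,-1.000,14.200]
hi = A.hi+B.hi = [6.4+3.2, 15.5+7.5, 24+3.3] = [9.600,23.000,27.300]
diag = √(16.6²+24²+13.1²) = √1023.17 = 31.987

min=[-7.000,-1.000,14.200] max=[9.600,23.000,27.300] diag=31.987


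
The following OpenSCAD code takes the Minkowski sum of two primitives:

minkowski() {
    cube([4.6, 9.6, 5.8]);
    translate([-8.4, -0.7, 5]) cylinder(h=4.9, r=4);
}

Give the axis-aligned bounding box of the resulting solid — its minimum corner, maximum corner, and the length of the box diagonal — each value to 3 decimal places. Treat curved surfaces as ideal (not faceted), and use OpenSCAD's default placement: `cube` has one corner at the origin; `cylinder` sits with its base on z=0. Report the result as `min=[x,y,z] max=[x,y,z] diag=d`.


A = translate([-8.4, -0.7, 5]) cylinder(h=4.9, r=4) → bbox [-12.4,-4.7,5] .. [-4.4,3.3,9.9]
B = cube([4.6, 9.6, 5.8]) → bbox [0,0,0] .. [4.6,9.6,5.8]
lo = A.lo+B.lo = [-12.4+0, -4.7+0, 5+0] = [-12.400,-4.700,5.000]
hi = A.hi+B.hi = [-4.4+4.6, 3.3+9.6, 9.9+5.8] = [0.200,12.900,15.700]
diag = √(12.6²+17.6²+10.7²) = √583.01 = 24.146

min=[-12.400,-4.700,5.000] max=[0.200,12.900,15.700] diag=24.146


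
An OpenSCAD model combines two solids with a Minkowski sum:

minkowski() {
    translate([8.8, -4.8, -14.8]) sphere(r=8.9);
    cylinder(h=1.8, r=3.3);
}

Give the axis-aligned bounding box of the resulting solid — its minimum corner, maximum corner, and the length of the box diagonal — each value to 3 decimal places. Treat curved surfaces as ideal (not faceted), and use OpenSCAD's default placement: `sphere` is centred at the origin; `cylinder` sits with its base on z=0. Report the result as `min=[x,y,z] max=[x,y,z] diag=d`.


A = translate([8.8, -4.8, -14.8]) sphere(r=8.9) → bbox [-0.1,-13.7,-23.7] .. [17.7,4.1,-5.9]
B = cylinder(h=1.8, r=3.3) → bbox [-3.3,-3.3,0] .. [3.3,3.3,1.8]
lo = A.lo+B.lo = [-0.1-3.3, -13.7-3.3, -23.7+0] = [-3.400,-17.000,-23.700]
hi = A.hi+B.hi = [17.7+3.3, 4.1+3.3, -5.9+1.8] = [21.000,7.400,-4.100]
diag = √(24.4²+24.4²+19.6²) = √1574.88 = 39.685

min=[-3.400,-17.000,-23.700] max=[21.000,7.400,-4.100] diag=39.685


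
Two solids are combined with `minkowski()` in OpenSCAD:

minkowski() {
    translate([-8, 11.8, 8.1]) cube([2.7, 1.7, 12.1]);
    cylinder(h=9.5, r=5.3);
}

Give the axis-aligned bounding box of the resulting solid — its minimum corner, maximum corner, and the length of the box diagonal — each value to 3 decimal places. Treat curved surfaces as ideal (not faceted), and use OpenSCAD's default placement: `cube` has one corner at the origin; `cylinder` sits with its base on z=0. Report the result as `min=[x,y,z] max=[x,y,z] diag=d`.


A = translate([-8, 11.8, 8.1]) cube([2.7, 1.7, 12.1]) → bbox [-8,11.8,8.1] .. [-5.3,13.5,20.2]
B = cylinder(h=9.5, r=5.3) → bbox [-5.3,-5.3,0] .. [5.3,5.3,9.5]
lo = A.lo+B.lo = [-8-5.3, 11.8-5.3, 8.1+0] = [-13.300,6.500,8.100]
hi = A.hi+B.hi = [-5.3+5.3, 13.5+5.3, 20.2+9.5] = [0.000,18.800,29.700]
diag = √(13.3²+12.3²+21.6²) = √794.74 = 28.191

min=[-13.300,6.500,8.100] max=[0.000,18.800,29.700] diag=28.191


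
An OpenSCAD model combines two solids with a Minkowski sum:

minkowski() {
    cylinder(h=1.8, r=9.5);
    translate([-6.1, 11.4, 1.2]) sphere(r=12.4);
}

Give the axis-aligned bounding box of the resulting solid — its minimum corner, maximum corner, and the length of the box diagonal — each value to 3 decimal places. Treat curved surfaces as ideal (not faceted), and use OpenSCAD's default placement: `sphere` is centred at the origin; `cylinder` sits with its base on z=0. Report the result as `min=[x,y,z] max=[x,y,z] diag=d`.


A = translate([-6.1, 11.4, 1.2]) sphere(r=12.4) → bbox [-18.5,-1,-11.2] .. [6.3,23.8,13.6]
B = cylinder(h=1.8, r=9.5) → bbox [-9.5,-9.5,0] .. [9.5,9.5,1.8]
lo = A.lo+B.lo = [-18.5-9.5, -1-9.5, -11.2+0] = [-28.000,-10.500,-11.200]
hi = A.hi+B.hi = [6.3+9.5, 23.8+9.5, 13.6+1.8] = [15.800,33.300,15.400]
diag = √(43.8²+43.8²+26.6²) = √4544.44 = 67.412

min=[-28.000,-10.500,-11.200] max=[15.800,33.300,15.400] diag=67.412


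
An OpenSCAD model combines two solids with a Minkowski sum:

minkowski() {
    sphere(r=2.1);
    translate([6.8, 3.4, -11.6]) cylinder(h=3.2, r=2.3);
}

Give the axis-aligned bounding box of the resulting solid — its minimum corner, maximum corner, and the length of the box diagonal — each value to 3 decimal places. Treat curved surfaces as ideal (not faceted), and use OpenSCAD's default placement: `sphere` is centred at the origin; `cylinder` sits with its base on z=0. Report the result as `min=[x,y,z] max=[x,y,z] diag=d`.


min=[2.400,-1.000,-13.700] max=[11.200,7.800,-6.300] diag=14.479

A = translate([6.8, 3.4, -11.6]) cylinder(h=3.2, r=2.3) → bbox [4.5,1.1,-11.6] .. [9.1,5.7,-8.4]
B = sphere(r=2.1) → bbox [-2.1,-2.1,-2.1] .. [2.1,2.1,2.1]
lo = A.lo+B.lo = [4.5-2.1, 1.1-2.1, -11.6-2.1] = [2.400,-1.000,-13.700]
hi = A.hi+B.hi = [9.1+2.1, 5.7+2.1, -8.4+2.1] = [11.200,7.800,-6.300]
diag = √(8.8²+8.8²+7.4²) = √209.64 = 14.479


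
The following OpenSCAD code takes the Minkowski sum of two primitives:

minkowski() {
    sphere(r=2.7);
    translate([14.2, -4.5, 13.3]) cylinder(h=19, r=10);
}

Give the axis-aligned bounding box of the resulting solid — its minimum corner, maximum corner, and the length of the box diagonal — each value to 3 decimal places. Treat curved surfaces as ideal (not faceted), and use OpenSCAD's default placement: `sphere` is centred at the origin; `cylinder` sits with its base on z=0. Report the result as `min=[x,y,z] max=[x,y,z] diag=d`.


min=[1.500,-17.200,10.600] max=[26.900,8.200,35.000] diag=43.424

A = translate([14.2, -4.5, 13.3]) cylinder(h=19, r=10) → bbox [4.2,-14.5,13.3] .. [24.2,5.5,32.3]
B = sphere(r=2.7) → bbox [-2.7,-2.7,-2.7] .. [2.7,2.7,2.7]
lo = A.lo+B.lo = [4.2-2.7, -14.5-2.7, 13.3-2.7] = [1.500,-17.200,10.600]
hi = A.hi+B.hi = [24.2+2.7, 5.5+2.7, 32.3+2.7] = [26.900,8.200,35.000]
diag = √(25.4²+25.4²+24.4²) = √1885.68 = 43.424


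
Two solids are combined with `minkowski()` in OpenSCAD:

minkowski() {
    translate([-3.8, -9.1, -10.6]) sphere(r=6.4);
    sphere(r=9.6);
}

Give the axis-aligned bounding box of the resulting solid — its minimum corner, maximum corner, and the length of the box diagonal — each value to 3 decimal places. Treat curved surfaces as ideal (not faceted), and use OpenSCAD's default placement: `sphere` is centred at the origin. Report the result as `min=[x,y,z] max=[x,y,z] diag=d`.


min=[-19.800,-25.100,-26.600] max=[12.200,6.900,5.400] diag=55.426

A = translate([-3.8, -9.1, -10.6]) sphere(r=6.4) → bbox [-10.2,-15.5,-17] .. [2.6,-2.7,-4.2]
B = sphere(r=9.6) → bbox [-9.6,-9.6,-9.6] .. [9.6,9.6,9.6]
lo = A.lo+B.lo = [-10.2-9.6, -15.5-9.6, -17-9.6] = [-19.800,-25.100,-26.600]
hi = A.hi+B.hi = [2.6+9.6, -2.7+9.6, -4.2+9.6] = [12.200,6.900,5.400]
diag = √(32²+32²+32²) = √3072 = 55.426


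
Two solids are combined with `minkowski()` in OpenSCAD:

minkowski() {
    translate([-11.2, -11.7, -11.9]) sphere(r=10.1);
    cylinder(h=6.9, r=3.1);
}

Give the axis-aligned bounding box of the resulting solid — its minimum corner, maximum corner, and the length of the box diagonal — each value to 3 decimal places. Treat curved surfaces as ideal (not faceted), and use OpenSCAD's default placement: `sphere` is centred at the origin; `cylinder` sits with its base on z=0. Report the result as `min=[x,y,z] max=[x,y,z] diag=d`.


A = translate([-11.2, -11.7, -11.9]) sphere(r=10.1) → bbox [-21.3,-21.8,-22] .. [-1.1,-1.6,-1.8]
B = cylinder(h=6.9, r=3.1) → bbox [-3.1,-3.1,0] .. [3.1,3.1,6.9]
lo = A.lo+B.lo = [-21.3-3.1, -21.8-3.1, -22+0] = [-24.400,-24.900,-22.000]
hi = A.hi+B.hi = [-1.1+3.1, -1.6+3.1, -1.8+6.9] = [2.000,1.500,5.100]
diag = √(26.4²+26.4²+27.1²) = √2128.33 = 46.134

min=[-24.400,-24.900,-22.000] max=[2.000,1.500,5.100] diag=46.134


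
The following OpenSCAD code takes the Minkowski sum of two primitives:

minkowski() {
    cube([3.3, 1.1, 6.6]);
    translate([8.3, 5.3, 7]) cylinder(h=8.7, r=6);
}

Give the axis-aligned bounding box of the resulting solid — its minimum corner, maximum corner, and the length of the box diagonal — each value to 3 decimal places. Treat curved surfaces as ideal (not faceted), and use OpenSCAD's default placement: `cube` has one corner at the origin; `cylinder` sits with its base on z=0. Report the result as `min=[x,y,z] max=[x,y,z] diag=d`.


min=[2.300,-0.700,7.000] max=[17.600,12.400,22.300] diag=25.294

A = translate([8.3, 5.3, 7]) cylinder(h=8.7, r=6) → bbox [2.3,-0.7,7] .. [14.3,11.3,15.7]
B = cube([3.3, 1.1, 6.6]) → bbox [0,0,0] .. [3.3,1.1,6.6]
lo = A.lo+B.lo = [2.3+0, -0.7+0, 7+0] = [2.300,-0.700,7.000]
hi = A.hi+B.hi = [14.3+3.3, 11.3+1.1, 15.7+6.6] = [17.600,12.400,22.300]
diag = √(15.3²+13.1²+15.3²) = √639.79 = 25.294


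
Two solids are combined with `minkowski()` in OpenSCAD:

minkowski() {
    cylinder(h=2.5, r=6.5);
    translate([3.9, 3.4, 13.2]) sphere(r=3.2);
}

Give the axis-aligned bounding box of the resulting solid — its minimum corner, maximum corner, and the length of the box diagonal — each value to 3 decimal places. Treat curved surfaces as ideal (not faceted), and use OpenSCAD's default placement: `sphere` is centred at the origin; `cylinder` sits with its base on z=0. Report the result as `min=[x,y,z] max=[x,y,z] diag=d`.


min=[-5.800,-6.300,10.000] max=[13.600,13.100,18.900] diag=28.843

A = translate([3.9, 3.4, 13.2]) sphere(r=3.2) → bbox [0.7,0.2,10] .. [7.1,6.6,16.4]
B = cylinder(h=2.5, r=6.5) → bbox [-6.5,-6.5,0] .. [6.5,6.5,2.5]
lo = A.lo+B.lo = [0.7-6.5, 0.2-6.5, 10+0] = [-5.800,-6.300,10.000]
hi = A.hi+B.hi = [7.1+6.5, 6.6+6.5, 16.4+2.5] = [13.600,13.100,18.900]
diag = √(19.4²+19.4²+8.9²) = √831.93 = 28.843


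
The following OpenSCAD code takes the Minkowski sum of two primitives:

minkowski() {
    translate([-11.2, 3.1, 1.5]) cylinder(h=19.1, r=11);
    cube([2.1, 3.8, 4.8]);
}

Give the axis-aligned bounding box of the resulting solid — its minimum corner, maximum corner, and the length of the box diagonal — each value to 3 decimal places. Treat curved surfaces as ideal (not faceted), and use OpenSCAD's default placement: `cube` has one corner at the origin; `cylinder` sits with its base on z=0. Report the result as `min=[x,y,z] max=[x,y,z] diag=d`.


A = translate([-11.2, 3.1, 1.5]) cylinder(h=19.1, r=11) → bbox [-22.2,-7.9,1.5] .. [-0.2,14.1,20.6]
B = cube([2.1, 3.8, 4.8]) → bbox [0,0,0] .. [2.1,3.8,4.8]
lo = A.lo+B.lo = [-22.2+0, -7.9+0, 1.5+0] = [-22.200,-7.900,1.500]
hi = A.hi+B.hi = [-0.2+2.1, 14.1+3.8, 20.6+4.8] = [1.900,17.900,25.400]
diag = √(24.1²+25.8²+23.9²) = √1817.66 = 42.634

min=[-22.200,-7.900,1.500] max=[1.900,17.900,25.400] diag=42.634


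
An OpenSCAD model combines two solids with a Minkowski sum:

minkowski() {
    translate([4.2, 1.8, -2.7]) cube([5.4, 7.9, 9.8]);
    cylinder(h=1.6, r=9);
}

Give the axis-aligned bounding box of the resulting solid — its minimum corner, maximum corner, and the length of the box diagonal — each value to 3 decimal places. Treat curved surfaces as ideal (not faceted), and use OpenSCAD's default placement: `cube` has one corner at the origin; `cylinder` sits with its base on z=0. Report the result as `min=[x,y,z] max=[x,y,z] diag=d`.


A = translate([4.2, 1.8, -2.7]) cube([5.4, 7.9, 9.8]) → bbox [4.2,1.8,-2.7] .. [9.6,9.7,7.1]
B = cylinder(h=1.6, r=9) → bbox [-9,-9,0] .. [9,9,1.6]
lo = A.lo+B.lo = [4.2-9, 1.8-9, -2.7+0] = [-4.800,-7.200,-2.700]
hi = A.hi+B.hi = [9.6+9, 9.7+9, 7.1+1.6] = [18.600,18.700,8.700]
diag = √(23.4²+25.9²+11.4²) = √1348.33 = 36.720

min=[-4.800,-7.200,-2.700] max=[18.600,18.700,8.700] diag=36.720


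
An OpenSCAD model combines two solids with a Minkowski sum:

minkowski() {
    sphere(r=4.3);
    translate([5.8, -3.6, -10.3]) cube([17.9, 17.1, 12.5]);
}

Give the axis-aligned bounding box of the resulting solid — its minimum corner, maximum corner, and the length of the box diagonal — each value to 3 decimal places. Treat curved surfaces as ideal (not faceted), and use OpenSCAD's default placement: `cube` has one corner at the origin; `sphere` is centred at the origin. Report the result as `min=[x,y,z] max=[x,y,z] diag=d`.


min=[1.500,-7.900,-14.600] max=[28.000,17.800,6.500] diag=42.520

A = translate([5.8, -3.6, -10.3]) cube([17.9, 17.1, 12.5]) → bbox [5.8,-3.6,-10.3] .. [23.7,13.5,2.2]
B = sphere(r=4.3) → bbox [-4.3,-4.3,-4.3] .. [4.3,4.3,4.3]
lo = A.lo+B.lo = [5.8-4.3, -3.6-4.3, -10.3-4.3] = [1.500,-7.900,-14.600]
hi = A.hi+B.hi = [23.7+4.3, 13.5+4.3, 2.2+4.3] = [28.000,17.800,6.500]
diag = √(26.5²+25.7²+21.1²) = √1807.95 = 42.520


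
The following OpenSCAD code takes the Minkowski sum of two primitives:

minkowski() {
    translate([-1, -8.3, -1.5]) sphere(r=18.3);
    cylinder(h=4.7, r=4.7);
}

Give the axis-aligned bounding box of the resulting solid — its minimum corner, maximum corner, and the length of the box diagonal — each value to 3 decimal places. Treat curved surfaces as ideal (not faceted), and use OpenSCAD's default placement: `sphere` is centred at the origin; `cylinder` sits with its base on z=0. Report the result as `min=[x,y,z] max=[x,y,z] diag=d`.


A = translate([-1, -8.3, -1.5]) sphere(r=18.3) → bbox [-19.3,-26.6,-19.8] .. [17.3,10,16.8]
B = cylinder(h=4.7, r=4.7) → bbox [-4.7,-4.7,0] .. [4.7,4.7,4.7]
lo = A.lo+B.lo = [-19.3-4.7, -26.6-4.7, -19.8+0] = [-24.000,-31.300,-19.800]
hi = A.hi+B.hi = [17.3+4.7, 10+4.7, 16.8+4.7] = [22.000,14.700,21.500]
diag = √(46²+46²+41.3²) = √5937.69 = 77.056

min=[-24.000,-31.300,-19.800] max=[22.000,14.700,21.500] diag=77.056


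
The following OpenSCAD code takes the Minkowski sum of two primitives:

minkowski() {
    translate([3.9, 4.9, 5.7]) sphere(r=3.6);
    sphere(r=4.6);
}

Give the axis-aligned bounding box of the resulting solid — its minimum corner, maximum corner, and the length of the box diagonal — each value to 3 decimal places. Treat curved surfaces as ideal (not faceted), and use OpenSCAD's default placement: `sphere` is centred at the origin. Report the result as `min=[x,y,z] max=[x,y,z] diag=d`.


min=[-4.300,-3.300,-2.500] max=[12.100,13.100,13.900] diag=28.406

A = translate([3.9, 4.9, 5.7]) sphere(r=3.6) → bbox [0.3,1.3,2.1] .. [7.5,8.5,9.3]
B = sphere(r=4.6) → bbox [-4.6,-4.6,-4.6] .. [4.6,4.6,4.6]
lo = A.lo+B.lo = [0.3-4.6, 1.3-4.6, 2.1-4.6] = [-4.300,-3.300,-2.500]
hi = A.hi+B.hi = [7.5+4.6, 8.5+4.6, 9.3+4.6] = [12.100,13.100,13.900]
diag = √(16.4²+16.4²+16.4²) = √806.88 = 28.406


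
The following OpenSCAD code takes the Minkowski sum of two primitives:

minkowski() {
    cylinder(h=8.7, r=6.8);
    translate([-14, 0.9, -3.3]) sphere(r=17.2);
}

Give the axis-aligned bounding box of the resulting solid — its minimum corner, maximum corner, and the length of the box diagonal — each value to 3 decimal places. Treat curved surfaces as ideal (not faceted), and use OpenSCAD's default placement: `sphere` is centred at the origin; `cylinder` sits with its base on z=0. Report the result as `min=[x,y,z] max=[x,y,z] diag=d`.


A = translate([-14, 0.9, -3.3]) sphere(r=17.2) → bbox [-31.2,-16.3,-20.5] .. [3.2,18.1,13.9]
B = cylinder(h=8.7, r=6.8) → bbox [-6.8,-6.8,0] .. [6.8,6.8,8.7]
lo = A.lo+B.lo = [-31.2-6.8, -16.3-6.8, -20.5+0] = [-38.000,-23.100,-20.500]
hi = A.hi+B.hi = [3.2+6.8, 18.1+6.8, 13.9+8.7] = [10.000,24.900,22.600]
diag = √(48²+48²+43.1²) = √6465.61 = 80.409

min=[-38.000,-23.100,-20.500] max=[10.000,24.900,22.600] diag=80.409


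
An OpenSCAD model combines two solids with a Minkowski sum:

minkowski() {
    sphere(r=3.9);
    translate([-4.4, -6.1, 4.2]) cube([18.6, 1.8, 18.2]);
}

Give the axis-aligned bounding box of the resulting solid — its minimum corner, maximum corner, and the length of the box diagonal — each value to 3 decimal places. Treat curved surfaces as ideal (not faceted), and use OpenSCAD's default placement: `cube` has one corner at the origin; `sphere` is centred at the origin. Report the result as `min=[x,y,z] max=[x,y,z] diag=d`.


min=[-8.300,-10.000,0.300] max=[18.100,-0.400,26.300] diag=38.277

A = translate([-4.4, -6.1, 4.2]) cube([18.6, 1.8, 18.2]) → bbox [-4.4,-6.1,4.2] .. [14.2,-4.3,22.4]
B = sphere(r=3.9) → bbox [-3.9,-3.9,-3.9] .. [3.9,3.9,3.9]
lo = A.lo+B.lo = [-4.4-3.9, -6.1-3.9, 4.2-3.9] = [-8.300,-10.000,0.300]
hi = A.hi+B.hi = [14.2+3.9, -4.3+3.9, 22.4+3.9] = [18.100,-0.400,26.300]
diag = √(26.4²+9.6²+26²) = √1465.12 = 38.277
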